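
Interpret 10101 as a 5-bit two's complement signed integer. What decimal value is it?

MSB is 1, so the value is negative. Find the magnitude:
1. Invert bits:  01010
2. Add 1:        01011  = 11
3. Apply sign:   -11

Answer: -11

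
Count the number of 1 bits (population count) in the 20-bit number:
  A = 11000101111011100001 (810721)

11000101111011100001
1-bits at positions (from bit 0 = LSB): 0, 5, 6, 7, 9, 10, 11, 12, 14, 18, 19
Count = 11

Answer: 11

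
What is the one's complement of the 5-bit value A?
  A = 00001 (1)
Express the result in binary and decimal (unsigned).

Flip each bit (0->1, 1->0):
  00001
  11110

Answer: 11110 (30)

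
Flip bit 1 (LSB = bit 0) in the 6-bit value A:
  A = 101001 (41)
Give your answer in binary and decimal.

Mask = 1 << 1 = 000010
Bit 1 of A is 0; XOR with the mask flips it to 1.
  101001
^ 000010
--------
  101011

Answer: 101011 (43)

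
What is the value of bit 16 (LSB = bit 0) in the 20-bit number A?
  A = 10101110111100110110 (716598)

Bit 16 is the 17th from the right.
  10101110111100110110
     ^
That bit is 0.

Answer: 0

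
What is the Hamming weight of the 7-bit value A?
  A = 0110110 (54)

0110110
1-bits at positions (from bit 0 = LSB): 1, 2, 4, 5
Count = 4

Answer: 4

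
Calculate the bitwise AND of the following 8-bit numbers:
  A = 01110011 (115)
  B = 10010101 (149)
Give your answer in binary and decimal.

Apply & to each column (1 only where both bits are 1):
  01110011
& 10010101
----------
  00010001

Answer: 00010001 (17)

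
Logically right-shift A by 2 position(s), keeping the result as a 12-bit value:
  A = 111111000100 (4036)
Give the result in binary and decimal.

Logical shift right by 2: drop the bottom 2 bit(s), prepend 2 zero(s) on the left.
  111111000100  ->  keep [1111110001], discard [00], prepend 00
= 001111110001

Answer: 001111110001 (1009)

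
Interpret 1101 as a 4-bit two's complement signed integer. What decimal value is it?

MSB is 1, so the value is negative. Find the magnitude:
1. Invert bits:  0010
2. Add 1:        0011  = 3
3. Apply sign:   -3

Answer: -3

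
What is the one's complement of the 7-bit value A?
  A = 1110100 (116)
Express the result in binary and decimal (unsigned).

Flip each bit (0->1, 1->0):
  1110100
  0001011

Answer: 0001011 (11)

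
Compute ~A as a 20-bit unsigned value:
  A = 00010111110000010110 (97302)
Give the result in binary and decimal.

Flip each bit (0->1, 1->0):
  00010111110000010110
  11101000001111101001

Answer: 11101000001111101001 (951273)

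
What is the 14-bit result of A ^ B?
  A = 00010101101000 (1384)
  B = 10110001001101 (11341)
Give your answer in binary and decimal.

Apply ^ to each column (1 where bits differ):
  00010101101000
^ 10110001001101
----------------
  10100100100101

Answer: 10100100100101 (10533)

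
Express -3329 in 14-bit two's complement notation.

1. Binary of +3329:  00110100000001
2. Invert bits:     11001011111110
3. Add 1:           11001011111111

Answer: 11001011111111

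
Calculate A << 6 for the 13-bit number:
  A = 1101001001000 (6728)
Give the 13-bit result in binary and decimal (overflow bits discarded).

Shift left by 6: drop the top 6 bit(s), append 6 zero(s) on the right.
  1101001001000  ->  discard [110100], keep [1001000], append 000000
= 1001000000000

Answer: 1001000000000 (4608)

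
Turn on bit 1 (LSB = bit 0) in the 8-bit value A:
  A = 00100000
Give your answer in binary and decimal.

Mask = 1 << 1 = 00000010
Bit 1 of A is 0, so OR-ing with the mask flips it to 1.
  00100000
| 00000010
----------
  00100010

Answer: 00100010 (34)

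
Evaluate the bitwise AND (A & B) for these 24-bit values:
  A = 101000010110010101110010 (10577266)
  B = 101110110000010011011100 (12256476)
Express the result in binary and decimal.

Apply & to each column (1 only where both bits are 1):
  101000010110010101110010
& 101110110000010011011100
--------------------------
  101000010000010001010000

Answer: 101000010000010001010000 (10552400)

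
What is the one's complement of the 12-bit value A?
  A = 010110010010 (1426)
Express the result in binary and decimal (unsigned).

Flip each bit (0->1, 1->0):
  010110010010
  101001101101

Answer: 101001101101 (2669)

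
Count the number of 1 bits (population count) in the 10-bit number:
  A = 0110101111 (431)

0110101111
1-bits at positions (from bit 0 = LSB): 0, 1, 2, 3, 5, 7, 8
Count = 7

Answer: 7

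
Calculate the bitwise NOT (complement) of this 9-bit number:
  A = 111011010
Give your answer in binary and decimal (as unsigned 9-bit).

Flip each bit (0->1, 1->0):
  111011010
  000100101

Answer: 000100101 (37)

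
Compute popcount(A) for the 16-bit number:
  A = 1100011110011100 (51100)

1100011110011100
1-bits at positions (from bit 0 = LSB): 2, 3, 4, 7, 8, 9, 10, 14, 15
Count = 9

Answer: 9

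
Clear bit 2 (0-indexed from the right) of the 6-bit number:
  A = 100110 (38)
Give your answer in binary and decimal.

Mask = ~(1 << 2) = 111011
Bit 2 of A is 1, so AND-ing with the mask clears it to 0.
  100110
& 111011
--------
  100010

Answer: 100010 (34)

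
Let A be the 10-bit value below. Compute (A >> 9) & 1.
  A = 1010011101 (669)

Bit 9 is the 10th from the right.
  1010011101
  ^
That bit is 1.

Answer: 1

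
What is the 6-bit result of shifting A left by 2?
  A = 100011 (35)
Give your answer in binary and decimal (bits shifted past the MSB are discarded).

Shift left by 2: drop the top 2 bit(s), append 2 zero(s) on the right.
  100011  ->  discard [10], keep [0011], append 00
= 001100

Answer: 001100 (12)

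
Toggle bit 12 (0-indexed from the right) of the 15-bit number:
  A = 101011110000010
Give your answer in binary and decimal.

Mask = 1 << 12 = 001000000000000
Bit 12 of A is 1; XOR with the mask flips it to 0.
  101011110000010
^ 001000000000000
-----------------
  100011110000010

Answer: 100011110000010 (18306)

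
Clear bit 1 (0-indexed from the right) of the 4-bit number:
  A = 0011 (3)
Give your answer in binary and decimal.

Mask = ~(1 << 1) = 1101
Bit 1 of A is 1, so AND-ing with the mask clears it to 0.
  0011
& 1101
------
  0001

Answer: 0001 (1)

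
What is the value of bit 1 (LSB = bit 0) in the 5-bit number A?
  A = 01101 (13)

Bit 1 is the 2nd from the right.
  01101
     ^
That bit is 0.

Answer: 0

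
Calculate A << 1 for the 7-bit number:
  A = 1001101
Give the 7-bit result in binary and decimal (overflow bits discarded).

Shift left by 1: drop the top 1 bit(s), append 1 zero(s) on the right.
  1001101  ->  discard [1], keep [001101], append 0
= 0011010

Answer: 0011010 (26)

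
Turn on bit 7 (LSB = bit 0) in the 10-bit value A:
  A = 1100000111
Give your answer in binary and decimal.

Mask = 1 << 7 = 0010000000
Bit 7 of A is 0, so OR-ing with the mask flips it to 1.
  1100000111
| 0010000000
------------
  1110000111

Answer: 1110000111 (903)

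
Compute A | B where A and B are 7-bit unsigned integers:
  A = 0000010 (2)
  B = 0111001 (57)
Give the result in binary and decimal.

Apply | to each column (1 where either bit is 1):
  0000010
| 0111001
---------
  0111011

Answer: 0111011 (59)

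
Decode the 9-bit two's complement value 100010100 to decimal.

MSB is 1, so the value is negative. Find the magnitude:
1. Invert bits:  011101011
2. Add 1:        011101100  = 236
3. Apply sign:   -236

Answer: -236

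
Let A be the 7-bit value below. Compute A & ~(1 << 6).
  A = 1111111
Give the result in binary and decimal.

Mask = ~(1 << 6) = 0111111
Bit 6 of A is 1, so AND-ing with the mask clears it to 0.
  1111111
& 0111111
---------
  0111111

Answer: 0111111 (63)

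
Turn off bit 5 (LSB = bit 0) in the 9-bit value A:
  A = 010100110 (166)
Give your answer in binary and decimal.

Mask = ~(1 << 5) = 111011111
Bit 5 of A is 1, so AND-ing with the mask clears it to 0.
  010100110
& 111011111
-----------
  010000110

Answer: 010000110 (134)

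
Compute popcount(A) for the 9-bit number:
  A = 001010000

001010000
1-bits at positions (from bit 0 = LSB): 4, 6
Count = 2

Answer: 2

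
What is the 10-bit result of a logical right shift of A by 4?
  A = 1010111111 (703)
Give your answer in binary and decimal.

Logical shift right by 4: drop the bottom 4 bit(s), prepend 4 zero(s) on the left.
  1010111111  ->  keep [101011], discard [1111], prepend 0000
= 0000101011

Answer: 0000101011 (43)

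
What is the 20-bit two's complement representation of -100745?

1. Binary of +100745:  00011000100110001001
2. Invert bits:     11100111011001110110
3. Add 1:           11100111011001110111

Answer: 11100111011001110111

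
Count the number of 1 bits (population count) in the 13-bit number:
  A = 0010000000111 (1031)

0010000000111
1-bits at positions (from bit 0 = LSB): 0, 1, 2, 10
Count = 4

Answer: 4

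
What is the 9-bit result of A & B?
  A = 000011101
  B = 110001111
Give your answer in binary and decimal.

Apply & to each column (1 only where both bits are 1):
  000011101
& 110001111
-----------
  000001101

Answer: 000001101 (13)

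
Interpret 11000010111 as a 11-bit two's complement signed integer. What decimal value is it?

MSB is 1, so the value is negative. Find the magnitude:
1. Invert bits:  00111101000
2. Add 1:        00111101001  = 489
3. Apply sign:   -489

Answer: -489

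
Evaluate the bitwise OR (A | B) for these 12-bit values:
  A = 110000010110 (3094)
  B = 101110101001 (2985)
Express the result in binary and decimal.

Apply | to each column (1 where either bit is 1):
  110000010110
| 101110101001
--------------
  111110111111

Answer: 111110111111 (4031)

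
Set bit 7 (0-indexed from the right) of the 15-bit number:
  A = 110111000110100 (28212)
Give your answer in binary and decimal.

Mask = 1 << 7 = 000000010000000
Bit 7 of A is 0, so OR-ing with the mask flips it to 1.
  110111000110100
| 000000010000000
-----------------
  110111010110100

Answer: 110111010110100 (28340)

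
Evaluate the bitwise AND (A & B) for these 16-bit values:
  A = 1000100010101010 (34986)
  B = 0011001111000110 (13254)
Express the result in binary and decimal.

Apply & to each column (1 only where both bits are 1):
  1000100010101010
& 0011001111000110
------------------
  0000000010000010

Answer: 0000000010000010 (130)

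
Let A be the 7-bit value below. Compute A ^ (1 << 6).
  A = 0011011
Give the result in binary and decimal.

Mask = 1 << 6 = 1000000
Bit 6 of A is 0; XOR with the mask flips it to 1.
  0011011
^ 1000000
---------
  1011011

Answer: 1011011 (91)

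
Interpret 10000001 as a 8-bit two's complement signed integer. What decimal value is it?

MSB is 1, so the value is negative. Find the magnitude:
1. Invert bits:  01111110
2. Add 1:        01111111  = 127
3. Apply sign:   -127

Answer: -127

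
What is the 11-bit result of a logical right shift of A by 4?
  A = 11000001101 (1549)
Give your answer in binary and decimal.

Logical shift right by 4: drop the bottom 4 bit(s), prepend 4 zero(s) on the left.
  11000001101  ->  keep [1100000], discard [1101], prepend 0000
= 00001100000

Answer: 00001100000 (96)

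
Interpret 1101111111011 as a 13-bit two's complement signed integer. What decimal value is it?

MSB is 1, so the value is negative. Find the magnitude:
1. Invert bits:  0010000000100
2. Add 1:        0010000000101  = 1029
3. Apply sign:   -1029

Answer: -1029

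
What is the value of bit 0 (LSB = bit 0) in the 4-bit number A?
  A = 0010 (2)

Bit 0 is the 1st from the right.
  0010
     ^
That bit is 0.

Answer: 0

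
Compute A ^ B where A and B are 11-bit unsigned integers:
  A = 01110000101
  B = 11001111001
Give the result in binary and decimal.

Apply ^ to each column (1 where bits differ):
  01110000101
^ 11001111001
-------------
  10111111100

Answer: 10111111100 (1532)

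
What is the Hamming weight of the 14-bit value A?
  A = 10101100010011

10101100010011
1-bits at positions (from bit 0 = LSB): 0, 1, 4, 8, 9, 11, 13
Count = 7

Answer: 7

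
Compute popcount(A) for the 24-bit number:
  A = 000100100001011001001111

000100100001011001001111
1-bits at positions (from bit 0 = LSB): 0, 1, 2, 3, 6, 9, 10, 12, 17, 20
Count = 10

Answer: 10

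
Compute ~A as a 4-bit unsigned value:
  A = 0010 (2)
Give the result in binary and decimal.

Flip each bit (0->1, 1->0):
  0010
  1101

Answer: 1101 (13)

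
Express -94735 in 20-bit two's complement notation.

1. Binary of +94735:  00010111001000001111
2. Invert bits:     11101000110111110000
3. Add 1:           11101000110111110001

Answer: 11101000110111110001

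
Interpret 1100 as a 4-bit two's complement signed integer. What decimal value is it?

MSB is 1, so the value is negative. Find the magnitude:
1. Invert bits:  0011
2. Add 1:        0100  = 4
3. Apply sign:   -4

Answer: -4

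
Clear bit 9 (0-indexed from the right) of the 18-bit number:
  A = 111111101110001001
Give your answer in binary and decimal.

Mask = ~(1 << 9) = 111111110111111111
Bit 9 of A is 1, so AND-ing with the mask clears it to 0.
  111111101110001001
& 111111110111111111
--------------------
  111111100110001001

Answer: 111111100110001001 (260489)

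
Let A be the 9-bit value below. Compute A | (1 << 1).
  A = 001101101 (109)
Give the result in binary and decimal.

Mask = 1 << 1 = 000000010
Bit 1 of A is 0, so OR-ing with the mask flips it to 1.
  001101101
| 000000010
-----------
  001101111

Answer: 001101111 (111)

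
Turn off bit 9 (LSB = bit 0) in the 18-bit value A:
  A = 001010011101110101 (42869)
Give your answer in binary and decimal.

Mask = ~(1 << 9) = 111111110111111111
Bit 9 of A is 1, so AND-ing with the mask clears it to 0.
  001010011101110101
& 111111110111111111
--------------------
  001010010101110101

Answer: 001010010101110101 (42357)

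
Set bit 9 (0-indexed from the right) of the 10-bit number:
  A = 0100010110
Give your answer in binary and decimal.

Mask = 1 << 9 = 1000000000
Bit 9 of A is 0, so OR-ing with the mask flips it to 1.
  0100010110
| 1000000000
------------
  1100010110

Answer: 1100010110 (790)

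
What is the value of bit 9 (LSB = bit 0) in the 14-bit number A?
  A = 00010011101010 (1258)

Bit 9 is the 10th from the right.
  00010011101010
      ^
That bit is 0.

Answer: 0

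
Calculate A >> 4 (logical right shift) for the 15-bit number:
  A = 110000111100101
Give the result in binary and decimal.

Logical shift right by 4: drop the bottom 4 bit(s), prepend 4 zero(s) on the left.
  110000111100101  ->  keep [11000011110], discard [0101], prepend 0000
= 000011000011110

Answer: 000011000011110 (1566)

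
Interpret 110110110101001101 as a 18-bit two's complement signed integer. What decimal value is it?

MSB is 1, so the value is negative. Find the magnitude:
1. Invert bits:  001001001010110010
2. Add 1:        001001001010110011  = 37555
3. Apply sign:   -37555

Answer: -37555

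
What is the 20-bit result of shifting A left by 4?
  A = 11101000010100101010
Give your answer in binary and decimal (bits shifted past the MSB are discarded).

Shift left by 4: drop the top 4 bit(s), append 4 zero(s) on the right.
  11101000010100101010  ->  discard [1110], keep [1000010100101010], append 0000
= 10000101001010100000

Answer: 10000101001010100000 (545440)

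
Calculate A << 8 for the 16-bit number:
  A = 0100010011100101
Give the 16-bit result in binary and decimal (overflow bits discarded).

Shift left by 8: drop the top 8 bit(s), append 8 zero(s) on the right.
  0100010011100101  ->  discard [01000100], keep [11100101], append 00000000
= 1110010100000000

Answer: 1110010100000000 (58624)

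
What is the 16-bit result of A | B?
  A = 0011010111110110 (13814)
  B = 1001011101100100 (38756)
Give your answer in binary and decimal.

Apply | to each column (1 where either bit is 1):
  0011010111110110
| 1001011101100100
------------------
  1011011111110110

Answer: 1011011111110110 (47094)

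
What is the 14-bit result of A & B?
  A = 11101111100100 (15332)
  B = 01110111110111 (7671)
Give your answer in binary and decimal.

Apply & to each column (1 only where both bits are 1):
  11101111100100
& 01110111110111
----------------
  01100111100100

Answer: 01100111100100 (6628)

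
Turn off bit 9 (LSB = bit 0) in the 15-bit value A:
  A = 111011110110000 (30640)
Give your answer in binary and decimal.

Mask = ~(1 << 9) = 111110111111111
Bit 9 of A is 1, so AND-ing with the mask clears it to 0.
  111011110110000
& 111110111111111
-----------------
  111010110110000

Answer: 111010110110000 (30128)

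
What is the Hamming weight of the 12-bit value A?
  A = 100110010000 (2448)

100110010000
1-bits at positions (from bit 0 = LSB): 4, 7, 8, 11
Count = 4

Answer: 4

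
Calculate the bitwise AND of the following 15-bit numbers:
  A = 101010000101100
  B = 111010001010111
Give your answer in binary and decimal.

Apply & to each column (1 only where both bits are 1):
  101010000101100
& 111010001010111
-----------------
  101010000000100

Answer: 101010000000100 (21508)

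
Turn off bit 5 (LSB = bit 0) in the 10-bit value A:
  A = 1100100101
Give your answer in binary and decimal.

Mask = ~(1 << 5) = 1111011111
Bit 5 of A is 1, so AND-ing with the mask clears it to 0.
  1100100101
& 1111011111
------------
  1100000101

Answer: 1100000101 (773)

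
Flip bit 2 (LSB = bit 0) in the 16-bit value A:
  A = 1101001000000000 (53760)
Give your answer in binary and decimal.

Mask = 1 << 2 = 0000000000000100
Bit 2 of A is 0; XOR with the mask flips it to 1.
  1101001000000000
^ 0000000000000100
------------------
  1101001000000100

Answer: 1101001000000100 (53764)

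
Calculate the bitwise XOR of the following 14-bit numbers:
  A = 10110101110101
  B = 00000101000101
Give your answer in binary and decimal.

Apply ^ to each column (1 where bits differ):
  10110101110101
^ 00000101000101
----------------
  10110000110000

Answer: 10110000110000 (11312)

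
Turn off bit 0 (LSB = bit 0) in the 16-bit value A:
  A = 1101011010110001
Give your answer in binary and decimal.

Mask = ~(1 << 0) = 1111111111111110
Bit 0 of A is 1, so AND-ing with the mask clears it to 0.
  1101011010110001
& 1111111111111110
------------------
  1101011010110000

Answer: 1101011010110000 (54960)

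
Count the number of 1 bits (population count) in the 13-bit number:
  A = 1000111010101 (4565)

1000111010101
1-bits at positions (from bit 0 = LSB): 0, 2, 4, 6, 7, 8, 12
Count = 7

Answer: 7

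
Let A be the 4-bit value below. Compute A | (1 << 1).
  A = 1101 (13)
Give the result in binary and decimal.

Mask = 1 << 1 = 0010
Bit 1 of A is 0, so OR-ing with the mask flips it to 1.
  1101
| 0010
------
  1111

Answer: 1111 (15)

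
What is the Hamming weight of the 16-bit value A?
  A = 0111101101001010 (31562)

0111101101001010
1-bits at positions (from bit 0 = LSB): 1, 3, 6, 8, 9, 11, 12, 13, 14
Count = 9

Answer: 9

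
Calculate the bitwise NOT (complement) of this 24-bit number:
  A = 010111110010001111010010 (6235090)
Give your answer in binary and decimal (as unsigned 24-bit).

Flip each bit (0->1, 1->0):
  010111110010001111010010
  101000001101110000101101

Answer: 101000001101110000101101 (10542125)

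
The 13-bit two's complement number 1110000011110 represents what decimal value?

MSB is 1, so the value is negative. Find the magnitude:
1. Invert bits:  0001111100001
2. Add 1:        0001111100010  = 994
3. Apply sign:   -994

Answer: -994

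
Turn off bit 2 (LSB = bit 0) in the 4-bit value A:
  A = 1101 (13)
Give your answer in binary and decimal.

Mask = ~(1 << 2) = 1011
Bit 2 of A is 1, so AND-ing with the mask clears it to 0.
  1101
& 1011
------
  1001

Answer: 1001 (9)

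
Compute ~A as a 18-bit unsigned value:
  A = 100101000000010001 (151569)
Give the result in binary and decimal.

Flip each bit (0->1, 1->0):
  100101000000010001
  011010111111101110

Answer: 011010111111101110 (110574)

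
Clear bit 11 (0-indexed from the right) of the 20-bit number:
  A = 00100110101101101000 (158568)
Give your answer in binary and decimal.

Mask = ~(1 << 11) = 11111111011111111111
Bit 11 of A is 1, so AND-ing with the mask clears it to 0.
  00100110101101101000
& 11111111011111111111
----------------------
  00100110001101101000

Answer: 00100110001101101000 (156520)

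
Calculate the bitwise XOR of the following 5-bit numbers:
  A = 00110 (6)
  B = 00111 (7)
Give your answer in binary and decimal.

Apply ^ to each column (1 where bits differ):
  00110
^ 00111
-------
  00001

Answer: 00001 (1)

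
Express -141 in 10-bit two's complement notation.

1. Binary of +141:  0010001101
2. Invert bits:     1101110010
3. Add 1:           1101110011

Answer: 1101110011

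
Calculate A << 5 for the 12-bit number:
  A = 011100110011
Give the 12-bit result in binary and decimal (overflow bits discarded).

Shift left by 5: drop the top 5 bit(s), append 5 zero(s) on the right.
  011100110011  ->  discard [01110], keep [0110011], append 00000
= 011001100000

Answer: 011001100000 (1632)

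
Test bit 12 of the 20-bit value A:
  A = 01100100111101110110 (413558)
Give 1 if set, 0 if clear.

Bit 12 is the 13th from the right.
  01100100111101110110
         ^
That bit is 0.

Answer: 0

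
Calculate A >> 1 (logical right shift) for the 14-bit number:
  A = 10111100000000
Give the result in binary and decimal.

Logical shift right by 1: drop the bottom 1 bit(s), prepend 1 zero(s) on the left.
  10111100000000  ->  keep [1011110000000], discard [0], prepend 0
= 01011110000000

Answer: 01011110000000 (6016)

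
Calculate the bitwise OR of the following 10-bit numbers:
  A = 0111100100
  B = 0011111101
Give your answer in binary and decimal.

Apply | to each column (1 where either bit is 1):
  0111100100
| 0011111101
------------
  0111111101

Answer: 0111111101 (509)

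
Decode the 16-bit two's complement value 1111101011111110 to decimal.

MSB is 1, so the value is negative. Find the magnitude:
1. Invert bits:  0000010100000001
2. Add 1:        0000010100000010  = 1282
3. Apply sign:   -1282

Answer: -1282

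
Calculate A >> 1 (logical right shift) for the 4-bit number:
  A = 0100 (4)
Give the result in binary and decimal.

Logical shift right by 1: drop the bottom 1 bit(s), prepend 1 zero(s) on the left.
  0100  ->  keep [010], discard [0], prepend 0
= 0010

Answer: 0010 (2)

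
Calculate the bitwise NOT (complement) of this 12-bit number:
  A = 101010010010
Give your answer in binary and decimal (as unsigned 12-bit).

Flip each bit (0->1, 1->0):
  101010010010
  010101101101

Answer: 010101101101 (1389)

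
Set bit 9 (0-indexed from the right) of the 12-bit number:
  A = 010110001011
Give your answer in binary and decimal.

Mask = 1 << 9 = 001000000000
Bit 9 of A is 0, so OR-ing with the mask flips it to 1.
  010110001011
| 001000000000
--------------
  011110001011

Answer: 011110001011 (1931)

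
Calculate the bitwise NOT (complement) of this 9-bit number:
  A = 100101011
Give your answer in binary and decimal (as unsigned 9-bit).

Flip each bit (0->1, 1->0):
  100101011
  011010100

Answer: 011010100 (212)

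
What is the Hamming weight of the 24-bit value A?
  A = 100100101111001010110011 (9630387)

100100101111001010110011
1-bits at positions (from bit 0 = LSB): 0, 1, 4, 5, 7, 9, 12, 13, 14, 15, 17, 20, 23
Count = 13

Answer: 13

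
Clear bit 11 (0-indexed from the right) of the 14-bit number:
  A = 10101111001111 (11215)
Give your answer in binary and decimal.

Mask = ~(1 << 11) = 11011111111111
Bit 11 of A is 1, so AND-ing with the mask clears it to 0.
  10101111001111
& 11011111111111
----------------
  10001111001111

Answer: 10001111001111 (9167)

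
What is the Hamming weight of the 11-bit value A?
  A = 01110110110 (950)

01110110110
1-bits at positions (from bit 0 = LSB): 1, 2, 4, 5, 7, 8, 9
Count = 7

Answer: 7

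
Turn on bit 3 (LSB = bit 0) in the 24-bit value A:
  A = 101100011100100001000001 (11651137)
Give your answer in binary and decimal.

Mask = 1 << 3 = 000000000000000000001000
Bit 3 of A is 0, so OR-ing with the mask flips it to 1.
  101100011100100001000001
| 000000000000000000001000
--------------------------
  101100011100100001001001

Answer: 101100011100100001001001 (11651145)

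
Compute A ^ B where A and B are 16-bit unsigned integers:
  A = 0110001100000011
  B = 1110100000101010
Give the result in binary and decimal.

Apply ^ to each column (1 where bits differ):
  0110001100000011
^ 1110100000101010
------------------
  1000101100101001

Answer: 1000101100101001 (35625)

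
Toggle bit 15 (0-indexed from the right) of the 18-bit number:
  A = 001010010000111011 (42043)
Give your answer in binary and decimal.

Mask = 1 << 15 = 001000000000000000
Bit 15 of A is 1; XOR with the mask flips it to 0.
  001010010000111011
^ 001000000000000000
--------------------
  000010010000111011

Answer: 000010010000111011 (9275)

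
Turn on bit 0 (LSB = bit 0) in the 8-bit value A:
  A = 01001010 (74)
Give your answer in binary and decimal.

Mask = 1 << 0 = 00000001
Bit 0 of A is 0, so OR-ing with the mask flips it to 1.
  01001010
| 00000001
----------
  01001011

Answer: 01001011 (75)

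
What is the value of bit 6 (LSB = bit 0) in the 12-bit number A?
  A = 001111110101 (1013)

Bit 6 is the 7th from the right.
  001111110101
       ^
That bit is 1.

Answer: 1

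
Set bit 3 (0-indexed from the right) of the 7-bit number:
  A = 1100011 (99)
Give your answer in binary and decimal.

Mask = 1 << 3 = 0001000
Bit 3 of A is 0, so OR-ing with the mask flips it to 1.
  1100011
| 0001000
---------
  1101011

Answer: 1101011 (107)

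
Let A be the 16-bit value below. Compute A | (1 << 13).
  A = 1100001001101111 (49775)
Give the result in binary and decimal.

Mask = 1 << 13 = 0010000000000000
Bit 13 of A is 0, so OR-ing with the mask flips it to 1.
  1100001001101111
| 0010000000000000
------------------
  1110001001101111

Answer: 1110001001101111 (57967)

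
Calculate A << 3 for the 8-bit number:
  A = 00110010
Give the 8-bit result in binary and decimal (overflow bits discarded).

Shift left by 3: drop the top 3 bit(s), append 3 zero(s) on the right.
  00110010  ->  discard [001], keep [10010], append 000
= 10010000

Answer: 10010000 (144)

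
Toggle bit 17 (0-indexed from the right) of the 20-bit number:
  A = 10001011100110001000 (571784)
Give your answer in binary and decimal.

Mask = 1 << 17 = 00100000000000000000
Bit 17 of A is 0; XOR with the mask flips it to 1.
  10001011100110001000
^ 00100000000000000000
----------------------
  10101011100110001000

Answer: 10101011100110001000 (702856)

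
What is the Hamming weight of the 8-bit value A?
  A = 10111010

10111010
1-bits at positions (from bit 0 = LSB): 1, 3, 4, 5, 7
Count = 5

Answer: 5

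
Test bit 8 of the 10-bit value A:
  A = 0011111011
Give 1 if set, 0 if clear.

Bit 8 is the 9th from the right.
  0011111011
   ^
That bit is 0.

Answer: 0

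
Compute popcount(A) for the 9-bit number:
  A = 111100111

111100111
1-bits at positions (from bit 0 = LSB): 0, 1, 2, 5, 6, 7, 8
Count = 7

Answer: 7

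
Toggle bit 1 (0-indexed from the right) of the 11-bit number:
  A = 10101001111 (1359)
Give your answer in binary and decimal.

Mask = 1 << 1 = 00000000010
Bit 1 of A is 1; XOR with the mask flips it to 0.
  10101001111
^ 00000000010
-------------
  10101001101

Answer: 10101001101 (1357)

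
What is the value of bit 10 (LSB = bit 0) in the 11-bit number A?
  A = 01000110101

Bit 10 is the 11th from the right.
  01000110101
  ^
That bit is 0.

Answer: 0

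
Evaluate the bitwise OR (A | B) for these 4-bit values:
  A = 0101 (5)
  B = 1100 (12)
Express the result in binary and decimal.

Apply | to each column (1 where either bit is 1):
  0101
| 1100
------
  1101

Answer: 1101 (13)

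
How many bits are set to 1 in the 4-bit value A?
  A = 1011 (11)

1011
1-bits at positions (from bit 0 = LSB): 0, 1, 3
Count = 3

Answer: 3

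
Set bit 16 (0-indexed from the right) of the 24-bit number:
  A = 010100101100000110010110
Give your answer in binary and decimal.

Mask = 1 << 16 = 000000010000000000000000
Bit 16 of A is 0, so OR-ing with the mask flips it to 1.
  010100101100000110010110
| 000000010000000000000000
--------------------------
  010100111100000110010110

Answer: 010100111100000110010110 (5489046)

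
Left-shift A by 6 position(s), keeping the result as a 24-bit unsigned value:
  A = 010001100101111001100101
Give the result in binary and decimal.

Shift left by 6: drop the top 6 bit(s), append 6 zero(s) on the right.
  010001100101111001100101  ->  discard [010001], keep [100101111001100101], append 000000
= 100101111001100101000000

Answer: 100101111001100101000000 (9935168)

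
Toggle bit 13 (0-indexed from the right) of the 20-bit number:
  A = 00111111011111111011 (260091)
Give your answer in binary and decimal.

Mask = 1 << 13 = 00000010000000000000
Bit 13 of A is 1; XOR with the mask flips it to 0.
  00111111011111111011
^ 00000010000000000000
----------------------
  00111101011111111011

Answer: 00111101011111111011 (251899)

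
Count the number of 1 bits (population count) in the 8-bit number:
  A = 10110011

10110011
1-bits at positions (from bit 0 = LSB): 0, 1, 4, 5, 7
Count = 5

Answer: 5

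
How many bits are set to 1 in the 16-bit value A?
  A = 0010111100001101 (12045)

0010111100001101
1-bits at positions (from bit 0 = LSB): 0, 2, 3, 8, 9, 10, 11, 13
Count = 8

Answer: 8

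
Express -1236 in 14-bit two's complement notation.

1. Binary of +1236:  00010011010100
2. Invert bits:     11101100101011
3. Add 1:           11101100101100

Answer: 11101100101100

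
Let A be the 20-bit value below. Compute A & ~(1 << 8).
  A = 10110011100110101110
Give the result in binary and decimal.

Mask = ~(1 << 8) = 11111111111011111111
Bit 8 of A is 1, so AND-ing with the mask clears it to 0.
  10110011100110101110
& 11111111111011111111
----------------------
  10110011100010101110

Answer: 10110011100010101110 (735406)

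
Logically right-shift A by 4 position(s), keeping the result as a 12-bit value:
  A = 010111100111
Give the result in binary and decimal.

Logical shift right by 4: drop the bottom 4 bit(s), prepend 4 zero(s) on the left.
  010111100111  ->  keep [01011110], discard [0111], prepend 0000
= 000001011110

Answer: 000001011110 (94)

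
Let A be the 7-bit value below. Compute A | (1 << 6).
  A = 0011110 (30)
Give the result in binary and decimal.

Mask = 1 << 6 = 1000000
Bit 6 of A is 0, so OR-ing with the mask flips it to 1.
  0011110
| 1000000
---------
  1011110

Answer: 1011110 (94)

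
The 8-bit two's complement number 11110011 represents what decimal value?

MSB is 1, so the value is negative. Find the magnitude:
1. Invert bits:  00001100
2. Add 1:        00001101  = 13
3. Apply sign:   -13

Answer: -13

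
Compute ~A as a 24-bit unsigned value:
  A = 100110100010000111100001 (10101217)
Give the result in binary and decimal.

Flip each bit (0->1, 1->0):
  100110100010000111100001
  011001011101111000011110

Answer: 011001011101111000011110 (6675998)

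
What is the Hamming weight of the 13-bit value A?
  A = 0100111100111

0100111100111
1-bits at positions (from bit 0 = LSB): 0, 1, 2, 5, 6, 7, 8, 11
Count = 8

Answer: 8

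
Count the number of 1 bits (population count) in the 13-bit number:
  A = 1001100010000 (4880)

1001100010000
1-bits at positions (from bit 0 = LSB): 4, 8, 9, 12
Count = 4

Answer: 4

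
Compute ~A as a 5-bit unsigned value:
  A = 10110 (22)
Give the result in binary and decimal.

Flip each bit (0->1, 1->0):
  10110
  01001

Answer: 01001 (9)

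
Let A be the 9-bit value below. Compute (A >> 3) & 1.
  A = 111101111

Bit 3 is the 4th from the right.
  111101111
       ^
That bit is 1.

Answer: 1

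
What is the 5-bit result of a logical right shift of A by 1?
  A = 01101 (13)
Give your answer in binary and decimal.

Logical shift right by 1: drop the bottom 1 bit(s), prepend 1 zero(s) on the left.
  01101  ->  keep [0110], discard [1], prepend 0
= 00110

Answer: 00110 (6)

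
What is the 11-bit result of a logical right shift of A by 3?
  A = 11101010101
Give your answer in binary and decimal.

Logical shift right by 3: drop the bottom 3 bit(s), prepend 3 zero(s) on the left.
  11101010101  ->  keep [11101010], discard [101], prepend 000
= 00011101010

Answer: 00011101010 (234)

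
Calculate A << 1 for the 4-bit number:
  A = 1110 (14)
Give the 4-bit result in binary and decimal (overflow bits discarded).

Shift left by 1: drop the top 1 bit(s), append 1 zero(s) on the right.
  1110  ->  discard [1], keep [110], append 0
= 1100

Answer: 1100 (12)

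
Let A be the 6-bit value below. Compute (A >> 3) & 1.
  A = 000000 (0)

Bit 3 is the 4th from the right.
  000000
    ^
That bit is 0.

Answer: 0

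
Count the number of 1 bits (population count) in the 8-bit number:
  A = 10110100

10110100
1-bits at positions (from bit 0 = LSB): 2, 4, 5, 7
Count = 4

Answer: 4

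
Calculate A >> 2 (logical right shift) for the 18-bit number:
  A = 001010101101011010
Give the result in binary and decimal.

Logical shift right by 2: drop the bottom 2 bit(s), prepend 2 zero(s) on the left.
  001010101101011010  ->  keep [0010101011010110], discard [10], prepend 00
= 000010101011010110

Answer: 000010101011010110 (10966)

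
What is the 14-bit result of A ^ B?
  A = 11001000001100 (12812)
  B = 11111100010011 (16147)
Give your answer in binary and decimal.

Apply ^ to each column (1 where bits differ):
  11001000001100
^ 11111100010011
----------------
  00110100011111

Answer: 00110100011111 (3359)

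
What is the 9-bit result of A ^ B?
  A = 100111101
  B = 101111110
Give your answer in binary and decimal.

Apply ^ to each column (1 where bits differ):
  100111101
^ 101111110
-----------
  001000011

Answer: 001000011 (67)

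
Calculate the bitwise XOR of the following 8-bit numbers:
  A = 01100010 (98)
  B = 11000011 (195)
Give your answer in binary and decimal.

Apply ^ to each column (1 where bits differ):
  01100010
^ 11000011
----------
  10100001

Answer: 10100001 (161)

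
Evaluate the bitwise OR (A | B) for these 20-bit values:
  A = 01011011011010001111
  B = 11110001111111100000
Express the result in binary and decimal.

Apply | to each column (1 where either bit is 1):
  01011011011010001111
| 11110001111111100000
----------------------
  11111011111111101111

Answer: 11111011111111101111 (1032175)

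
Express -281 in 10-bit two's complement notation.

1. Binary of +281:  0100011001
2. Invert bits:     1011100110
3. Add 1:           1011100111

Answer: 1011100111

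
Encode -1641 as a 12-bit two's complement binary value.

1. Binary of +1641:  011001101001
2. Invert bits:     100110010110
3. Add 1:           100110010111

Answer: 100110010111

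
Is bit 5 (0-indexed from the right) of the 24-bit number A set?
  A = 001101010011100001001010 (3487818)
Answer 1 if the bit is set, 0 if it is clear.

Bit 5 is the 6th from the right.
  001101010011100001001010
                    ^
That bit is 0.

Answer: 0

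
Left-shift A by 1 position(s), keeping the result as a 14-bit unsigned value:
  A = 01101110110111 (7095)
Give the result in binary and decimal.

Shift left by 1: drop the top 1 bit(s), append 1 zero(s) on the right.
  01101110110111  ->  discard [0], keep [1101110110111], append 0
= 11011101101110

Answer: 11011101101110 (14190)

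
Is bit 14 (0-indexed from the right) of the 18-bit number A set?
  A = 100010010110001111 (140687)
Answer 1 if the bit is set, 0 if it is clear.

Bit 14 is the 15th from the right.
  100010010110001111
     ^
That bit is 0.

Answer: 0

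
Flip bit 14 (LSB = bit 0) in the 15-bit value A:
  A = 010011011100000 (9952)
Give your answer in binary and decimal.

Mask = 1 << 14 = 100000000000000
Bit 14 of A is 0; XOR with the mask flips it to 1.
  010011011100000
^ 100000000000000
-----------------
  110011011100000

Answer: 110011011100000 (26336)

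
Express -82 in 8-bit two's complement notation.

1. Binary of +82:  01010010
2. Invert bits:     10101101
3. Add 1:           10101110

Answer: 10101110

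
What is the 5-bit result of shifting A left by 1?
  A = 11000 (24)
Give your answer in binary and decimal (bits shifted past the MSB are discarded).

Shift left by 1: drop the top 1 bit(s), append 1 zero(s) on the right.
  11000  ->  discard [1], keep [1000], append 0
= 10000

Answer: 10000 (16)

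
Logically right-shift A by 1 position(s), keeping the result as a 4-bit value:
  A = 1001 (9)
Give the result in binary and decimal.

Logical shift right by 1: drop the bottom 1 bit(s), prepend 1 zero(s) on the left.
  1001  ->  keep [100], discard [1], prepend 0
= 0100

Answer: 0100 (4)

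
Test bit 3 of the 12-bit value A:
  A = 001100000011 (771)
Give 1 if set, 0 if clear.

Bit 3 is the 4th from the right.
  001100000011
          ^
That bit is 0.

Answer: 0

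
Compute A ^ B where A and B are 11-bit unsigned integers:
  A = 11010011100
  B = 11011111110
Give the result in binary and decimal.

Apply ^ to each column (1 where bits differ):
  11010011100
^ 11011111110
-------------
  00001100010

Answer: 00001100010 (98)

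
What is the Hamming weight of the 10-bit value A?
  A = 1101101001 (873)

1101101001
1-bits at positions (from bit 0 = LSB): 0, 3, 5, 6, 8, 9
Count = 6

Answer: 6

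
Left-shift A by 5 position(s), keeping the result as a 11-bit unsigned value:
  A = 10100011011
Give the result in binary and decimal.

Shift left by 5: drop the top 5 bit(s), append 5 zero(s) on the right.
  10100011011  ->  discard [10100], keep [011011], append 00000
= 01101100000

Answer: 01101100000 (864)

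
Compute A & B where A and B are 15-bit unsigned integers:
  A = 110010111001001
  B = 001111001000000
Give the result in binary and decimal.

Apply & to each column (1 only where both bits are 1):
  110010111001001
& 001111001000000
-----------------
  000010001000000

Answer: 000010001000000 (1088)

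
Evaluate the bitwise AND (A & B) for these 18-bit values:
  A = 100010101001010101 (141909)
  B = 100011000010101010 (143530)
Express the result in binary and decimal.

Apply & to each column (1 only where both bits are 1):
  100010101001010101
& 100011000010101010
--------------------
  100010000000000000

Answer: 100010000000000000 (139264)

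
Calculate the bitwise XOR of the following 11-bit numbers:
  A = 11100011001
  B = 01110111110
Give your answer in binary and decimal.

Apply ^ to each column (1 where bits differ):
  11100011001
^ 01110111110
-------------
  10010100111

Answer: 10010100111 (1191)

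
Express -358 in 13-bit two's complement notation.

1. Binary of +358:  0000101100110
2. Invert bits:     1111010011001
3. Add 1:           1111010011010

Answer: 1111010011010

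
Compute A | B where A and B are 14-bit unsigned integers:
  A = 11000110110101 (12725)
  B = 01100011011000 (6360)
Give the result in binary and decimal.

Apply | to each column (1 where either bit is 1):
  11000110110101
| 01100011011000
----------------
  11100111111101

Answer: 11100111111101 (14845)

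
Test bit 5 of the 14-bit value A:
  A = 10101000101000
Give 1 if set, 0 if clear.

Bit 5 is the 6th from the right.
  10101000101000
          ^
That bit is 1.

Answer: 1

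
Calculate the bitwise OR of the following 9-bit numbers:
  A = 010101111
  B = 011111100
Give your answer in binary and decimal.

Apply | to each column (1 where either bit is 1):
  010101111
| 011111100
-----------
  011111111

Answer: 011111111 (255)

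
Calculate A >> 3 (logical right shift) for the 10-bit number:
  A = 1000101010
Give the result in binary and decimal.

Logical shift right by 3: drop the bottom 3 bit(s), prepend 3 zero(s) on the left.
  1000101010  ->  keep [1000101], discard [010], prepend 000
= 0001000101

Answer: 0001000101 (69)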